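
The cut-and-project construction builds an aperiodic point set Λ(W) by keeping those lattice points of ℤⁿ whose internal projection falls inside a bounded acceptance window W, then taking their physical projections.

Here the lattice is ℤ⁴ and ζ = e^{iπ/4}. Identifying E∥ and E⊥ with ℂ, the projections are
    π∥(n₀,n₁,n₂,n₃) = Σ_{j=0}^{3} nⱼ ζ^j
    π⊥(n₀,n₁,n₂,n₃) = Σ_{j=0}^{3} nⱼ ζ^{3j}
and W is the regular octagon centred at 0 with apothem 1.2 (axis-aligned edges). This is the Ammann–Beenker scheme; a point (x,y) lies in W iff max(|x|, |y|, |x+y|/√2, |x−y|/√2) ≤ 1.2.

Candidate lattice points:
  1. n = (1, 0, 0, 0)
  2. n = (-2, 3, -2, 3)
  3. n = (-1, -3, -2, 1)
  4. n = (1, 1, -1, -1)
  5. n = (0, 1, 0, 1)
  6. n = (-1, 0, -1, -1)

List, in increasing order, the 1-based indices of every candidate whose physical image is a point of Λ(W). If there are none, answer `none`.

Internal map: ζ^{3j} for j=0..3 gives (1,0), (−√2/2,√2/2), (0,−1), (√2/2,√2/2).
candidate 1: n = (1, 0, 0, 0) → π⊥ ≈ (+1.0000, +0.0000); max(|x|,|y|,|x±y|/√2) = 1.0000 ≤ 1.2 ⇒ ∈ W
candidate 2: n = (-2, 3, -2, 3) → π⊥ ≈ (-2.0000, +6.2426); max(|x|,|y|,|x±y|/√2) = 6.2426 > 1.2 ⇒ ∉ W
candidate 3: n = (-1, -3, -2, 1) → π⊥ ≈ (+1.8284, +0.5858); max(|x|,|y|,|x±y|/√2) = 1.8284 > 1.2 ⇒ ∉ W
candidate 4: n = (1, 1, -1, -1) → π⊥ ≈ (-0.4142, +1.0000); max(|x|,|y|,|x±y|/√2) = 1.0000 ≤ 1.2 ⇒ ∈ W
candidate 5: n = (0, 1, 0, 1) → π⊥ ≈ (+0.0000, +1.4142); max(|x|,|y|,|x±y|/√2) = 1.4142 > 1.2 ⇒ ∉ W
candidate 6: n = (-1, 0, -1, -1) → π⊥ ≈ (-1.7071, +0.2929); max(|x|,|y|,|x±y|/√2) = 1.7071 > 1.2 ⇒ ∉ W

1, 4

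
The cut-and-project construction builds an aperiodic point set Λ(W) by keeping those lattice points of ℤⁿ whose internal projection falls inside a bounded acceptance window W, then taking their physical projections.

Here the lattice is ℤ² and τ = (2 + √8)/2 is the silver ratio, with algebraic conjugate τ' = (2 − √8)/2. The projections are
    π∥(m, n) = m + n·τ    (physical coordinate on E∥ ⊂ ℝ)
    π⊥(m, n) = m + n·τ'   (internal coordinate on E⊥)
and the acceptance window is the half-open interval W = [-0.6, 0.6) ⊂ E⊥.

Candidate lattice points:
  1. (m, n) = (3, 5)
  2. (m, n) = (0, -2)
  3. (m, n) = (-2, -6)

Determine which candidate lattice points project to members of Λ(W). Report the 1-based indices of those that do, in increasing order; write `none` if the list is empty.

Numerically τ ≈ 2.4142 and τ' = −1/τ ≈ -0.4142.
#1 (3,5): internal coord 3 + (5)·τ' = +0.9289; +0.9289 ∉ [-0.6, 0.6) → out
#2 (0,-2): internal coord 0 + (-2)·τ' = +0.8284; +0.8284 ∉ [-0.6, 0.6) → out
#3 (-2,-6): internal coord -2 + (-6)·τ' = +0.4853; +0.4853 ∈ [-0.6, 0.6) → IN Λ

3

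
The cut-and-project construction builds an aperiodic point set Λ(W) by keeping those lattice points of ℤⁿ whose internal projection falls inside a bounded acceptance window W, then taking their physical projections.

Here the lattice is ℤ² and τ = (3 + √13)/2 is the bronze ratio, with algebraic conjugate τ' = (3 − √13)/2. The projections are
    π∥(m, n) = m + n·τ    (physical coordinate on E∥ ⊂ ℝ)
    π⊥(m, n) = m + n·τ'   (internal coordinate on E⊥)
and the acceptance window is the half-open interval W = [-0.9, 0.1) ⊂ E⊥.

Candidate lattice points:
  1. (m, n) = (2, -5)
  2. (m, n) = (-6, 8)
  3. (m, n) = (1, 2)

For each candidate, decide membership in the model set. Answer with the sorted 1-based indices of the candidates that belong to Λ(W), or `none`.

τ' = (3−√13)/2 ≈ -0.30278.
[1] lift (2,-5): star map gives 3.51388; window check -0.9 ≤ 3.51388 < 0.1 is false → out
[2] lift (-6,8): star map gives -8.42221; window check -0.9 ≤ -8.42221 < 0.1 is false → out
[3] lift (1,2): star map gives 0.39445; window check -0.9 ≤ 0.39445 < 0.1 is false → out

none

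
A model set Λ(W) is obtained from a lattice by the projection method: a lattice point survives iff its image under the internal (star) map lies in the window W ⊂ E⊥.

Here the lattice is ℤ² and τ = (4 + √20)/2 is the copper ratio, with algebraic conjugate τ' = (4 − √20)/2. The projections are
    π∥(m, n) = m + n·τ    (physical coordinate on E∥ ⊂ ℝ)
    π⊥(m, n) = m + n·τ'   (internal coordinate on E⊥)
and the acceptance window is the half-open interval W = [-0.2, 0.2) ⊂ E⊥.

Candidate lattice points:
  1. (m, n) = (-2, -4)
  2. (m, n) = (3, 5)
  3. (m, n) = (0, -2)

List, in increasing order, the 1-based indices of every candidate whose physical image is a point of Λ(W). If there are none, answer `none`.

Compute τ' = (4−√20)/2 = -0.2361, so π⊥(m,n) = m -0.2361·n.
#1 (-2,-4): internal coord -2 + (-4)·τ' = -1.0557; -1.0557 ∉ [-0.2, 0.2) → out
#2 (3,5): internal coord 3 + (5)·τ' = +1.8197; +1.8197 ∉ [-0.2, 0.2) → out
#3 (0,-2): internal coord 0 + (-2)·τ' = +0.4721; +0.4721 ∉ [-0.2, 0.2) → out

none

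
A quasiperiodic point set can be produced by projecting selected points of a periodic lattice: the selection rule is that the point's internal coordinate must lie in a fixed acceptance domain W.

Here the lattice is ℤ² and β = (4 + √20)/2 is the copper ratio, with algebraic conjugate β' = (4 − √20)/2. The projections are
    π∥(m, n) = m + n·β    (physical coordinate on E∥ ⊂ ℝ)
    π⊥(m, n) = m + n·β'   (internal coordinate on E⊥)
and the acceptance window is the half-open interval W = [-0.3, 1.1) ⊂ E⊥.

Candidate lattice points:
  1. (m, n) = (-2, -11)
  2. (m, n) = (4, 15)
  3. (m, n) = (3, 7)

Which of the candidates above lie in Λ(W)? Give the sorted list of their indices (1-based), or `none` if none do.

1, 2

Compute β' = (4−√20)/2 = -0.2361, so π⊥(m,n) = m -0.2361·n.
candidate 1: (m,n)=(-2,-11) → π∥ = -2-11·β ≈ -48.5967, π⊥ = -2-11·β' ≈ 0.5967 ∈ [-0.3, 1.1) ⇒ IN Λ
candidate 2: (m,n)=(4,15) → π∥ = 4+15·β ≈ 67.5410, π⊥ = 4+15·β' ≈ 0.4590 ∈ [-0.3, 1.1) ⇒ IN Λ
candidate 3: (m,n)=(3,7) → π∥ = 3+7·β ≈ 32.6525, π⊥ = 3+7·β' ≈ 1.3475 ∉ [-0.3, 1.1) ⇒ out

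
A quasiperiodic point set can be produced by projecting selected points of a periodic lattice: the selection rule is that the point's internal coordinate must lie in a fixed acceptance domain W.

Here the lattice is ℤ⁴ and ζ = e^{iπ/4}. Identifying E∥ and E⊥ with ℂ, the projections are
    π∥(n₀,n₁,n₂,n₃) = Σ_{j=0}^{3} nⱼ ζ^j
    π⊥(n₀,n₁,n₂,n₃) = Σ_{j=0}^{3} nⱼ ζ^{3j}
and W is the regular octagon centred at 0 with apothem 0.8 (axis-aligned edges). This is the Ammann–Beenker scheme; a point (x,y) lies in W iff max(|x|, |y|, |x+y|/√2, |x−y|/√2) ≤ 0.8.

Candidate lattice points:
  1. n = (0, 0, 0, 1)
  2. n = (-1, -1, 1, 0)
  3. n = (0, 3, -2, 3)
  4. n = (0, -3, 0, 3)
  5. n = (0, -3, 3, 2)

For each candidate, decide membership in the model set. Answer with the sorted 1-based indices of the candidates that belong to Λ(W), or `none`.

none

Internal map: ζ^{3j} for j=0..3 gives (1,0), (−√2/2,√2/2), (0,−1), (√2/2,√2/2).
#1 (0, 0, 0, 1): internal (0.70711, 0.70711); octagon support 1.00000 vs apothem 0.8 → ∉ W
#2 (-1, -1, 1, 0): internal (-0.29289, -1.70711); octagon support 1.70711 vs apothem 0.8 → ∉ W
#3 (0, 3, -2, 3): internal (0.00000, 6.24264); octagon support 6.24264 vs apothem 0.8 → ∉ W
#4 (0, -3, 0, 3): internal (4.24264, 0.00000); octagon support 4.24264 vs apothem 0.8 → ∉ W
#5 (0, -3, 3, 2): internal (3.53553, -3.70711); octagon support 5.12132 vs apothem 0.8 → ∉ W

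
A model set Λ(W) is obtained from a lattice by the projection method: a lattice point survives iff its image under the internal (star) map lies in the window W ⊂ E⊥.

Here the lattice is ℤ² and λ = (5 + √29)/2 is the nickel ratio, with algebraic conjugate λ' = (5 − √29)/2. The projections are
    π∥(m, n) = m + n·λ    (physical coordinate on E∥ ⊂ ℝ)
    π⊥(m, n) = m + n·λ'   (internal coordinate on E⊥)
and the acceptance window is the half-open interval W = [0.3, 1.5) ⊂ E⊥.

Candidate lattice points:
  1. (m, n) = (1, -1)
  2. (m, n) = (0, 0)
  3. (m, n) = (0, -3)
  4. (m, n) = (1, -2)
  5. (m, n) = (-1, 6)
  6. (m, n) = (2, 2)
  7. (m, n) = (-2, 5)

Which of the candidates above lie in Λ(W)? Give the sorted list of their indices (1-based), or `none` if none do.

Compute λ' = (5−√29)/2 = -0.192582, so π⊥(m,n) = m -0.192582·n.
#1 (1,-1): internal coord 1 + (-1)·λ' = +1.192582; +1.192582 ∈ [0.3, 1.5) → IN Λ
#2 (0,0): internal coord 0 + (0)·λ' = +0.000000; +0.000000 ∉ [0.3, 1.5) → out
#3 (0,-3): internal coord 0 + (-3)·λ' = +0.577747; +0.577747 ∈ [0.3, 1.5) → IN Λ
#4 (1,-2): internal coord 1 + (-2)·λ' = +1.385165; +1.385165 ∈ [0.3, 1.5) → IN Λ
#5 (-1,6): internal coord -1 + (6)·λ' = -2.155494; -2.155494 ∉ [0.3, 1.5) → out
#6 (2,2): internal coord 2 + (2)·λ' = +1.614835; +1.614835 ∉ [0.3, 1.5) → out
#7 (-2,5): internal coord -2 + (5)·λ' = -2.962912; -2.962912 ∉ [0.3, 1.5) → out

1, 3, 4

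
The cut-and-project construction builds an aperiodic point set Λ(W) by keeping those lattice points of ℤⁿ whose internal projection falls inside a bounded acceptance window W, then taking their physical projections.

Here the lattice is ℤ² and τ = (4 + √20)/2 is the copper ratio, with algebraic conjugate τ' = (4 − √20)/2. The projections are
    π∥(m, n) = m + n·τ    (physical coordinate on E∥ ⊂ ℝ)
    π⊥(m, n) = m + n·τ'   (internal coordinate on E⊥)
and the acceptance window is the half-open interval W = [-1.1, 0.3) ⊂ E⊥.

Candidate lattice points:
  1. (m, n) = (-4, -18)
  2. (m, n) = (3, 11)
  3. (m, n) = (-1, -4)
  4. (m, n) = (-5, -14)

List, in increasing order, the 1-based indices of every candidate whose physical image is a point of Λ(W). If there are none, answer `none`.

τ' = (4−√20)/2 ≈ -0.2361.
candidate 1: (m,n)=(-4,-18) → π∥ = -4-18·τ ≈ -80.2492, π⊥ = -4-18·τ' ≈ 0.2492 ∈ [-1.1, 0.3) ⇒ IN Λ
candidate 2: (m,n)=(3,11) → π∥ = 3+11·τ ≈ 49.5967, π⊥ = 3+11·τ' ≈ 0.4033 ∉ [-1.1, 0.3) ⇒ out
candidate 3: (m,n)=(-1,-4) → π∥ = -1-4·τ ≈ -17.9443, π⊥ = -1-4·τ' ≈ -0.0557 ∈ [-1.1, 0.3) ⇒ IN Λ
candidate 4: (m,n)=(-5,-14) → π∥ = -5-14·τ ≈ -64.3050, π⊥ = -5-14·τ' ≈ -1.6950 ∉ [-1.1, 0.3) ⇒ out

1, 3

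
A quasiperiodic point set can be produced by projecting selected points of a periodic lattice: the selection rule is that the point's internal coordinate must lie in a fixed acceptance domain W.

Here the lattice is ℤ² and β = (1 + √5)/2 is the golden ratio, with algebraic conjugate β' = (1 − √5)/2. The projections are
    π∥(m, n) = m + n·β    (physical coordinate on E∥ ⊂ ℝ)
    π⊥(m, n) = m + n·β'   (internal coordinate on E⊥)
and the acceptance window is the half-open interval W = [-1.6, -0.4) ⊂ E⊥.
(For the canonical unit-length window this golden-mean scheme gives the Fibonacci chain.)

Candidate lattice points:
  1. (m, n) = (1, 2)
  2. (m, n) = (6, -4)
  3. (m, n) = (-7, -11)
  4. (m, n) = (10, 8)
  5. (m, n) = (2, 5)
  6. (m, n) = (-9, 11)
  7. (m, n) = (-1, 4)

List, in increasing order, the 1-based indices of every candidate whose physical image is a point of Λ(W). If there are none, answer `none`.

Compute β' = (1−√5)/2 = -0.6180, so π⊥(m,n) = m -0.6180·n.
[1] lift (1,2): star map gives -0.2361; window check -1.6 ≤ -0.2361 < -0.4 is false → out
[2] lift (6,-4): star map gives 8.4721; window check -1.6 ≤ 8.4721 < -0.4 is false → out
[3] lift (-7,-11): star map gives -0.2016; window check -1.6 ≤ -0.2016 < -0.4 is false → out
[4] lift (10,8): star map gives 5.0557; window check -1.6 ≤ 5.0557 < -0.4 is false → out
[5] lift (2,5): star map gives -1.0902; window check -1.6 ≤ -1.0902 < -0.4 is true → IN Λ
[6] lift (-9,11): star map gives -15.7984; window check -1.6 ≤ -15.7984 < -0.4 is false → out
[7] lift (-1,4): star map gives -3.4721; window check -1.6 ≤ -3.4721 < -0.4 is false → out

5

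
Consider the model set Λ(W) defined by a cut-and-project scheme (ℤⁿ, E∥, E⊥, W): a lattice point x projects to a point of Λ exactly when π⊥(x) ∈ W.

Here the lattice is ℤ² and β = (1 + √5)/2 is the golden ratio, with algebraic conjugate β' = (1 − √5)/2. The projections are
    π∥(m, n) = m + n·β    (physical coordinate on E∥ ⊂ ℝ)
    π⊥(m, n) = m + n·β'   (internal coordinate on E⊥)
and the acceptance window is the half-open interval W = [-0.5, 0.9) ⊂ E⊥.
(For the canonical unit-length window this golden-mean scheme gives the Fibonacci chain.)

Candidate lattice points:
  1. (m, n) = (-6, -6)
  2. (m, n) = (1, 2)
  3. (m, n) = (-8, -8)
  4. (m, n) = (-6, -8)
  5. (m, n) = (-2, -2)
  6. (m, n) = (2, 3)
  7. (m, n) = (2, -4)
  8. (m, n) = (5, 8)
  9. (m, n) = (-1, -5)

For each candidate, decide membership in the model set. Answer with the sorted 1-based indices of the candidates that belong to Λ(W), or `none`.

2, 6, 8

Numerically β ≈ 1.618034 and β' = −1/β ≈ -0.618034.
#1 (-6,-6): internal coord -6 + (-6)·β' = -2.291796; -2.291796 ∉ [-0.5, 0.9) → out
#2 (1,2): internal coord 1 + (2)·β' = -0.236068; -0.236068 ∈ [-0.5, 0.9) → IN Λ
#3 (-8,-8): internal coord -8 + (-8)·β' = -3.055728; -3.055728 ∉ [-0.5, 0.9) → out
#4 (-6,-8): internal coord -6 + (-8)·β' = -1.055728; -1.055728 ∉ [-0.5, 0.9) → out
#5 (-2,-2): internal coord -2 + (-2)·β' = -0.763932; -0.763932 ∉ [-0.5, 0.9) → out
#6 (2,3): internal coord 2 + (3)·β' = +0.145898; +0.145898 ∈ [-0.5, 0.9) → IN Λ
#7 (2,-4): internal coord 2 + (-4)·β' = +4.472136; +4.472136 ∉ [-0.5, 0.9) → out
#8 (5,8): internal coord 5 + (8)·β' = +0.055728; +0.055728 ∈ [-0.5, 0.9) → IN Λ
#9 (-1,-5): internal coord -1 + (-5)·β' = +2.090170; +2.090170 ∉ [-0.5, 0.9) → out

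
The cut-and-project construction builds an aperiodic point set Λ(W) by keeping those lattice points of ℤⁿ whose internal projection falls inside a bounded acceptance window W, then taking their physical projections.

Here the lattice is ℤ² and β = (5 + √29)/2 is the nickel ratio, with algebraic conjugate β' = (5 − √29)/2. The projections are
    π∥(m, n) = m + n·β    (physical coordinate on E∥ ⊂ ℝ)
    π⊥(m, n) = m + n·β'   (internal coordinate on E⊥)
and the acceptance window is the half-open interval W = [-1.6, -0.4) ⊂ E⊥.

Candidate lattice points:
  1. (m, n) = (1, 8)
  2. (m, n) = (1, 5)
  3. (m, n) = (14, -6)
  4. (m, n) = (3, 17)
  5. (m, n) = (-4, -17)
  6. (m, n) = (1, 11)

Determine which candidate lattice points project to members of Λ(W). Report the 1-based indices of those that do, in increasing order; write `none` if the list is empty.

Numerically β ≈ 5.192582 and β' = −1/β ≈ -0.192582.
#1 (1,8): internal coord 1 + (8)·β' = -0.540659; -0.540659 ∈ [-1.6, -0.4) → IN Λ
#2 (1,5): internal coord 1 + (5)·β' = +0.037088; +0.037088 ∉ [-1.6, -0.4) → out
#3 (14,-6): internal coord 14 + (-6)·β' = +15.155494; +15.155494 ∉ [-1.6, -0.4) → out
#4 (3,17): internal coord 3 + (17)·β' = -0.273901; -0.273901 ∉ [-1.6, -0.4) → out
#5 (-4,-17): internal coord -4 + (-17)·β' = -0.726099; -0.726099 ∈ [-1.6, -0.4) → IN Λ
#6 (1,11): internal coord 1 + (11)·β' = -1.118406; -1.118406 ∈ [-1.6, -0.4) → IN Λ

1, 5, 6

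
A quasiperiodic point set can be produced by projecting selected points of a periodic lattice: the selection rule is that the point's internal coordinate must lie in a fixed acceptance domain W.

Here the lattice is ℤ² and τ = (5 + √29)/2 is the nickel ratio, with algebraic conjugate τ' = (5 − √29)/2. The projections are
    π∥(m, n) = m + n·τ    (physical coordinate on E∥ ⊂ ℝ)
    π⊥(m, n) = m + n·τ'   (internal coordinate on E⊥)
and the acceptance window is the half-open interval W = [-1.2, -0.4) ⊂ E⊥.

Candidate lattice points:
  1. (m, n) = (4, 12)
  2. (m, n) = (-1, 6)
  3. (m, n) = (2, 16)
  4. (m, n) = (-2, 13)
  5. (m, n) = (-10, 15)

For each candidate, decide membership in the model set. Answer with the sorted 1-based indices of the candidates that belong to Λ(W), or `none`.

Compute τ' = (5−√29)/2 = -0.192582, so π⊥(m,n) = m -0.192582·n.
#1 (4,12): internal coord 4 + (12)·τ' = +1.689011; +1.689011 ∉ [-1.2, -0.4) → out
#2 (-1,6): internal coord -1 + (6)·τ' = -2.155494; -2.155494 ∉ [-1.2, -0.4) → out
#3 (2,16): internal coord 2 + (16)·τ' = -1.081318; -1.081318 ∈ [-1.2, -0.4) → IN Λ
#4 (-2,13): internal coord -2 + (13)·τ' = -4.503571; -4.503571 ∉ [-1.2, -0.4) → out
#5 (-10,15): internal coord -10 + (15)·τ' = -12.888736; -12.888736 ∉ [-1.2, -0.4) → out

3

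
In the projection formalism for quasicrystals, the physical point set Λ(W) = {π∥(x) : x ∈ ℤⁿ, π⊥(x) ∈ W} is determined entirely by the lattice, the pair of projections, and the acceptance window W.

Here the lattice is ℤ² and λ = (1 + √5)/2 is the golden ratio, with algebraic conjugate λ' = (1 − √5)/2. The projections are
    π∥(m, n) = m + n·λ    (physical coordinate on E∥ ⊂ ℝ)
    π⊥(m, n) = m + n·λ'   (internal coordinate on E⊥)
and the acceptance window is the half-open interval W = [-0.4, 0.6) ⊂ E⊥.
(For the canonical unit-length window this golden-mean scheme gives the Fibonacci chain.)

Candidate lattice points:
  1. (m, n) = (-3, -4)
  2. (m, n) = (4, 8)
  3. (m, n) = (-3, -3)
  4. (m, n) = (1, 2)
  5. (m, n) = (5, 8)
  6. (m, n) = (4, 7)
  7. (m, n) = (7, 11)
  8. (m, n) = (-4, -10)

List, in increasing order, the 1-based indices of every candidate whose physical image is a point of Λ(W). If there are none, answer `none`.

4, 5, 6, 7

λ' = (1−√5)/2 ≈ -0.618034.
[1] lift (-3,-4): star map gives -0.527864; window check -0.4 ≤ -0.527864 < 0.6 is false → out
[2] lift (4,8): star map gives -0.944272; window check -0.4 ≤ -0.944272 < 0.6 is false → out
[3] lift (-3,-3): star map gives -1.145898; window check -0.4 ≤ -1.145898 < 0.6 is false → out
[4] lift (1,2): star map gives -0.236068; window check -0.4 ≤ -0.236068 < 0.6 is true → IN Λ
[5] lift (5,8): star map gives 0.055728; window check -0.4 ≤ 0.055728 < 0.6 is true → IN Λ
[6] lift (4,7): star map gives -0.326238; window check -0.4 ≤ -0.326238 < 0.6 is true → IN Λ
[7] lift (7,11): star map gives 0.201626; window check -0.4 ≤ 0.201626 < 0.6 is true → IN Λ
[8] lift (-4,-10): star map gives 2.180340; window check -0.4 ≤ 2.180340 < 0.6 is false → out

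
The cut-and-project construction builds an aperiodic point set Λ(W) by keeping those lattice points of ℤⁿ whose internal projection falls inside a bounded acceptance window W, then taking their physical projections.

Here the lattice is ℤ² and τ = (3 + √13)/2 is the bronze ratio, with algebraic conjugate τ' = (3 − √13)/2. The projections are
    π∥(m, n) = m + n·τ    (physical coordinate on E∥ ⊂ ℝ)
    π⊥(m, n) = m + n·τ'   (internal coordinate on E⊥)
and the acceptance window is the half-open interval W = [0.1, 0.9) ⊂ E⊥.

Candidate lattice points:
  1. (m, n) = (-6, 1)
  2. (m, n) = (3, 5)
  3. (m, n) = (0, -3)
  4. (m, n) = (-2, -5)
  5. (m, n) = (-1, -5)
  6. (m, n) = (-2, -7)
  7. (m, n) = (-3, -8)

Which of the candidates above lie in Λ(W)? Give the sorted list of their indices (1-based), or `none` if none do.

5, 6

Numerically τ ≈ 3.302776 and τ' = −1/τ ≈ -0.302776.
candidate 1: (m,n)=(-6,1) → π∥ = -6+1·τ ≈ -2.697224, π⊥ = -6+1·τ' ≈ -6.302776 ∉ [0.1, 0.9) ⇒ out
candidate 2: (m,n)=(3,5) → π∥ = 3+5·τ ≈ 19.513878, π⊥ = 3+5·τ' ≈ 1.486122 ∉ [0.1, 0.9) ⇒ out
candidate 3: (m,n)=(0,-3) → π∥ = 0-3·τ ≈ -9.908327, π⊥ = 0-3·τ' ≈ 0.908327 ∉ [0.1, 0.9) ⇒ out
candidate 4: (m,n)=(-2,-5) → π∥ = -2-5·τ ≈ -18.513878, π⊥ = -2-5·τ' ≈ -0.486122 ∉ [0.1, 0.9) ⇒ out
candidate 5: (m,n)=(-1,-5) → π∥ = -1-5·τ ≈ -17.513878, π⊥ = -1-5·τ' ≈ 0.513878 ∈ [0.1, 0.9) ⇒ IN Λ
candidate 6: (m,n)=(-2,-7) → π∥ = -2-7·τ ≈ -25.119429, π⊥ = -2-7·τ' ≈ 0.119429 ∈ [0.1, 0.9) ⇒ IN Λ
candidate 7: (m,n)=(-3,-8) → π∥ = -3-8·τ ≈ -29.422205, π⊥ = -3-8·τ' ≈ -0.577795 ∉ [0.1, 0.9) ⇒ out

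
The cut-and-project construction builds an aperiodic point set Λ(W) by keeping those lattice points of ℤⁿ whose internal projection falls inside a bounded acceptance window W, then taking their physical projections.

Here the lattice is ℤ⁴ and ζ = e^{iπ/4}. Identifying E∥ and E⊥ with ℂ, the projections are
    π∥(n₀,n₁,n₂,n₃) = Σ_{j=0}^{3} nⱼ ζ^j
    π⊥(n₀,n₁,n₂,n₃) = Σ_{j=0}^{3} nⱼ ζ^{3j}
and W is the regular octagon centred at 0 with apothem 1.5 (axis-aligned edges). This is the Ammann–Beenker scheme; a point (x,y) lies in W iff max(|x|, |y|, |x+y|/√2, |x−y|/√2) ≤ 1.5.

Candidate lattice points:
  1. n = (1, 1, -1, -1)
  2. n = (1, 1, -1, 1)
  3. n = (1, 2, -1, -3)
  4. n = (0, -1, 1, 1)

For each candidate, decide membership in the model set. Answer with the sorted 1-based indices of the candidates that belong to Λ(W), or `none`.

1

π⊥(n) = n₀ + n₁ζ³ + n₂ζ⁶ + n₃ζ⁹ where ζ = e^{iπ/4}.
candidate 1: n = (1, 1, -1, -1) → π⊥ ≈ (-0.4142, +1.0000); max(|x|,|y|,|x±y|/√2) = 1.0000 ≤ 1.5 ⇒ ∈ W
candidate 2: n = (1, 1, -1, 1) → π⊥ ≈ (+1.0000, +2.4142); max(|x|,|y|,|x±y|/√2) = 2.4142 > 1.5 ⇒ ∉ W
candidate 3: n = (1, 2, -1, -3) → π⊥ ≈ (-2.5355, +0.2929); max(|x|,|y|,|x±y|/√2) = 2.5355 > 1.5 ⇒ ∉ W
candidate 4: n = (0, -1, 1, 1) → π⊥ ≈ (+1.4142, -1.0000); max(|x|,|y|,|x±y|/√2) = 1.7071 > 1.5 ⇒ ∉ W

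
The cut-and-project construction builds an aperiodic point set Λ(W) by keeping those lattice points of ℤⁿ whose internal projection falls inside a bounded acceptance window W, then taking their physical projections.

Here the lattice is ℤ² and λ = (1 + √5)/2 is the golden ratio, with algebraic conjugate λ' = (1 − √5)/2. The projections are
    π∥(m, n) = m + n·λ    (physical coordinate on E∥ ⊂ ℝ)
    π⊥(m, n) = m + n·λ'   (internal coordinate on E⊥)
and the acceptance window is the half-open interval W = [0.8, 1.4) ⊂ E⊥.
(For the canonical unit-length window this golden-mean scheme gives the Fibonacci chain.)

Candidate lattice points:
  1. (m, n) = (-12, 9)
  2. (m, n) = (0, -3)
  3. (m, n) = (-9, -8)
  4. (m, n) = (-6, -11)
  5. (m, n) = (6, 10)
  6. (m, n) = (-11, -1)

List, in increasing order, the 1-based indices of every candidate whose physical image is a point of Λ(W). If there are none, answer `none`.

Numerically λ ≈ 1.618034 and λ' = −1/λ ≈ -0.618034.
candidate 1: (m,n)=(-12,9) → π∥ = -12+9·λ ≈ 2.562306, π⊥ = -12+9·λ' ≈ -17.562306 ∉ [0.8, 1.4) ⇒ out
candidate 2: (m,n)=(0,-3) → π∥ = 0-3·λ ≈ -4.854102, π⊥ = 0-3·λ' ≈ 1.854102 ∉ [0.8, 1.4) ⇒ out
candidate 3: (m,n)=(-9,-8) → π∥ = -9-8·λ ≈ -21.944272, π⊥ = -9-8·λ' ≈ -4.055728 ∉ [0.8, 1.4) ⇒ out
candidate 4: (m,n)=(-6,-11) → π∥ = -6-11·λ ≈ -23.798374, π⊥ = -6-11·λ' ≈ 0.798374 ∉ [0.8, 1.4) ⇒ out
candidate 5: (m,n)=(6,10) → π∥ = 6+10·λ ≈ 22.180340, π⊥ = 6+10·λ' ≈ -0.180340 ∉ [0.8, 1.4) ⇒ out
candidate 6: (m,n)=(-11,-1) → π∥ = -11-1·λ ≈ -12.618034, π⊥ = -11-1·λ' ≈ -10.381966 ∉ [0.8, 1.4) ⇒ out

none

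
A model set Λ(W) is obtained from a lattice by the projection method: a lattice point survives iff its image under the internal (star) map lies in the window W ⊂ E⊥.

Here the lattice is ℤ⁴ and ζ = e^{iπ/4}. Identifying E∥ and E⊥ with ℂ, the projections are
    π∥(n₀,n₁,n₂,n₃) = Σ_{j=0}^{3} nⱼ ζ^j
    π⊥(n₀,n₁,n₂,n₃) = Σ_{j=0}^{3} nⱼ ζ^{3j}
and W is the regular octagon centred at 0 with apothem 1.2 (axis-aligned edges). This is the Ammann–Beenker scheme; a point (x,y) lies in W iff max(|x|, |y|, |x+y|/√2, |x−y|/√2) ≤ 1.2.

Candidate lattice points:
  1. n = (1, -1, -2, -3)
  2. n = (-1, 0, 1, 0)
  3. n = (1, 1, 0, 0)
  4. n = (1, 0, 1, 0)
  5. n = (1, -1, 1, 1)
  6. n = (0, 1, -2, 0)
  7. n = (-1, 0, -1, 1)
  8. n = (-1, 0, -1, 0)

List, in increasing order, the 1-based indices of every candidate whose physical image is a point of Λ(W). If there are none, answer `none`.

With ζ = e^{iπ/4} the internal vectors are ζ^0,ζ^3,ζ^6,ζ^9.
#1 (1, -1, -2, -3): internal (-0.4142, -0.8284); octagon support 0.8787 vs apothem 1.2 → ∈ W
#2 (-1, 0, 1, 0): internal (-1.0000, -1.0000); octagon support 1.4142 vs apothem 1.2 → ∉ W
#3 (1, 1, 0, 0): internal (0.2929, 0.7071); octagon support 0.7071 vs apothem 1.2 → ∈ W
#4 (1, 0, 1, 0): internal (1.0000, -1.0000); octagon support 1.4142 vs apothem 1.2 → ∉ W
#5 (1, -1, 1, 1): internal (2.4142, -1.0000); octagon support 2.4142 vs apothem 1.2 → ∉ W
#6 (0, 1, -2, 0): internal (-0.7071, 2.7071); octagon support 2.7071 vs apothem 1.2 → ∉ W
#7 (-1, 0, -1, 1): internal (-0.2929, 1.7071); octagon support 1.7071 vs apothem 1.2 → ∉ W
#8 (-1, 0, -1, 0): internal (-1.0000, 1.0000); octagon support 1.4142 vs apothem 1.2 → ∉ W

1, 3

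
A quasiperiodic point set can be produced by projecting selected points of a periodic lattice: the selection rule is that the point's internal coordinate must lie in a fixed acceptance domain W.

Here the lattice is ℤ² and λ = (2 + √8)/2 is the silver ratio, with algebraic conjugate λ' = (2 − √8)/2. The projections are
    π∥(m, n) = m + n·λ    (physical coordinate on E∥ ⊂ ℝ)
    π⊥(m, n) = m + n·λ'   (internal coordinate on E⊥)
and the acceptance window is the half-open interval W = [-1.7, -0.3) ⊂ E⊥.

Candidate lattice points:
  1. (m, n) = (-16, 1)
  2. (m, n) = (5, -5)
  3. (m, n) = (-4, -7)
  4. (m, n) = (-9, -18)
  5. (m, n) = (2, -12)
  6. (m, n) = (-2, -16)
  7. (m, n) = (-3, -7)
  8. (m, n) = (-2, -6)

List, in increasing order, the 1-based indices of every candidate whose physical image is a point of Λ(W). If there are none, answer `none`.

3, 4

λ' = (2−√8)/2 ≈ -0.414214.
candidate 1: (m,n)=(-16,1) → π∥ = -16+1·λ ≈ -13.585786, π⊥ = -16+1·λ' ≈ -16.414214 ∉ [-1.7, -0.3) ⇒ out
candidate 2: (m,n)=(5,-5) → π∥ = 5-5·λ ≈ -7.071068, π⊥ = 5-5·λ' ≈ 7.071068 ∉ [-1.7, -0.3) ⇒ out
candidate 3: (m,n)=(-4,-7) → π∥ = -4-7·λ ≈ -20.899495, π⊥ = -4-7·λ' ≈ -1.100505 ∈ [-1.7, -0.3) ⇒ IN Λ
candidate 4: (m,n)=(-9,-18) → π∥ = -9-18·λ ≈ -52.455844, π⊥ = -9-18·λ' ≈ -1.544156 ∈ [-1.7, -0.3) ⇒ IN Λ
candidate 5: (m,n)=(2,-12) → π∥ = 2-12·λ ≈ -26.970563, π⊥ = 2-12·λ' ≈ 6.970563 ∉ [-1.7, -0.3) ⇒ out
candidate 6: (m,n)=(-2,-16) → π∥ = -2-16·λ ≈ -40.627417, π⊥ = -2-16·λ' ≈ 4.627417 ∉ [-1.7, -0.3) ⇒ out
candidate 7: (m,n)=(-3,-7) → π∥ = -3-7·λ ≈ -19.899495, π⊥ = -3-7·λ' ≈ -0.100505 ∉ [-1.7, -0.3) ⇒ out
candidate 8: (m,n)=(-2,-6) → π∥ = -2-6·λ ≈ -16.485281, π⊥ = -2-6·λ' ≈ 0.485281 ∉ [-1.7, -0.3) ⇒ out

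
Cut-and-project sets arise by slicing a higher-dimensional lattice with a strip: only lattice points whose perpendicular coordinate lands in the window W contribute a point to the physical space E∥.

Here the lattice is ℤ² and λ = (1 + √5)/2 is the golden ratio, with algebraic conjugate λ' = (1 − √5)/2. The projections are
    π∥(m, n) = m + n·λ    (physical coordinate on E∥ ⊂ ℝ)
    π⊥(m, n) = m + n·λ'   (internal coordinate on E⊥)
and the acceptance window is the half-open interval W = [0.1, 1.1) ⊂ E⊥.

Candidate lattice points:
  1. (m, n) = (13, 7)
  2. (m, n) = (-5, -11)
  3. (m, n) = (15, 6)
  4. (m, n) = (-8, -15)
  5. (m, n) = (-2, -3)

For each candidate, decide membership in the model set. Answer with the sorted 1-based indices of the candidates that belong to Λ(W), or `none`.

none

Compute λ' = (1−√5)/2 = -0.618034, so π⊥(m,n) = m -0.618034·n.
#1 (13,7): internal coord 13 + (7)·λ' = +8.673762; +8.673762 ∉ [0.1, 1.1) → out
#2 (-5,-11): internal coord -5 + (-11)·λ' = +1.798374; +1.798374 ∉ [0.1, 1.1) → out
#3 (15,6): internal coord 15 + (6)·λ' = +11.291796; +11.291796 ∉ [0.1, 1.1) → out
#4 (-8,-15): internal coord -8 + (-15)·λ' = +1.270510; +1.270510 ∉ [0.1, 1.1) → out
#5 (-2,-3): internal coord -2 + (-3)·λ' = -0.145898; -0.145898 ∉ [0.1, 1.1) → out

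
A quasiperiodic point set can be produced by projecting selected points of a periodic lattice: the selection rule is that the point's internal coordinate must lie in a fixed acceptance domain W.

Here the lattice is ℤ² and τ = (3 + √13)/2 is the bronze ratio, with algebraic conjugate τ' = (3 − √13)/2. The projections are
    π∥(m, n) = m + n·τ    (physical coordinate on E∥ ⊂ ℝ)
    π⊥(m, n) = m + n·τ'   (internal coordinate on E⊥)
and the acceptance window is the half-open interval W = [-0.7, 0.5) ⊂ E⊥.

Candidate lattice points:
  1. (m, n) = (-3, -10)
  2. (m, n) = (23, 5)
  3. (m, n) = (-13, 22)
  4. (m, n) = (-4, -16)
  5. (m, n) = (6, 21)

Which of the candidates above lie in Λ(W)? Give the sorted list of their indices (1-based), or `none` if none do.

Compute τ' = (3−√13)/2 = -0.3028, so π⊥(m,n) = m -0.3028·n.
candidate 1: (m,n)=(-3,-10) → π∥ = -3-10·τ ≈ -36.0278, π⊥ = -3-10·τ' ≈ 0.0278 ∈ [-0.7, 0.5) ⇒ IN Λ
candidate 2: (m,n)=(23,5) → π∥ = 23+5·τ ≈ 39.5139, π⊥ = 23+5·τ' ≈ 21.4861 ∉ [-0.7, 0.5) ⇒ out
candidate 3: (m,n)=(-13,22) → π∥ = -13+22·τ ≈ 59.6611, π⊥ = -13+22·τ' ≈ -19.6611 ∉ [-0.7, 0.5) ⇒ out
candidate 4: (m,n)=(-4,-16) → π∥ = -4-16·τ ≈ -56.8444, π⊥ = -4-16·τ' ≈ 0.8444 ∉ [-0.7, 0.5) ⇒ out
candidate 5: (m,n)=(6,21) → π∥ = 6+21·τ ≈ 75.3583, π⊥ = 6+21·τ' ≈ -0.3583 ∈ [-0.7, 0.5) ⇒ IN Λ

1, 5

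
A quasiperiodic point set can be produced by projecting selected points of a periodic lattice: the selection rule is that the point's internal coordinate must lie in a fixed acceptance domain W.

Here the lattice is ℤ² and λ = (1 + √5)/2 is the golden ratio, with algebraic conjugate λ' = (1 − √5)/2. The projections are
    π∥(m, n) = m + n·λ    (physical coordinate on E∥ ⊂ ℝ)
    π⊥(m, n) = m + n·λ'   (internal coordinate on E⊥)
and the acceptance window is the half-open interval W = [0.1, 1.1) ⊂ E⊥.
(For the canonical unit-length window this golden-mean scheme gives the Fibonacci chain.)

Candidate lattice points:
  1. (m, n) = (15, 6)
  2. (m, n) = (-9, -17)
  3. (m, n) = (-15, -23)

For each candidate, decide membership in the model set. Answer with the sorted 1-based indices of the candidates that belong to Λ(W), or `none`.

λ' = (1−√5)/2 ≈ -0.618034.
#1 (15,6): internal coord 15 + (6)·λ' = +11.291796; +11.291796 ∉ [0.1, 1.1) → out
#2 (-9,-17): internal coord -9 + (-17)·λ' = +1.506578; +1.506578 ∉ [0.1, 1.1) → out
#3 (-15,-23): internal coord -15 + (-23)·λ' = -0.785218; -0.785218 ∉ [0.1, 1.1) → out

none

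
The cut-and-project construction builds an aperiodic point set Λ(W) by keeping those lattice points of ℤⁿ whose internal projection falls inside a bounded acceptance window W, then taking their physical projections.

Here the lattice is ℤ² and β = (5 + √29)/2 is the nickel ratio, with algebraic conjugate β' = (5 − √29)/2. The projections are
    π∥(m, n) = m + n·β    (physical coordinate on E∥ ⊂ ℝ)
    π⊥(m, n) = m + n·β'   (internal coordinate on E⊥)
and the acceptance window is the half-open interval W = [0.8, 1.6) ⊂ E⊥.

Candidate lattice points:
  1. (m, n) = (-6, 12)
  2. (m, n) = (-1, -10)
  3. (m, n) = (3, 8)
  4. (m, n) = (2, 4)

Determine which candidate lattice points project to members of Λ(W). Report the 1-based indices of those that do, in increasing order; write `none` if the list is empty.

β' = (5−√29)/2 ≈ -0.19258.
#1 (-6,12): internal coord -6 + (12)·β' = -8.31099; -8.31099 ∉ [0.8, 1.6) → out
#2 (-1,-10): internal coord -1 + (-10)·β' = +0.92582; +0.92582 ∈ [0.8, 1.6) → IN Λ
#3 (3,8): internal coord 3 + (8)·β' = +1.45934; +1.45934 ∈ [0.8, 1.6) → IN Λ
#4 (2,4): internal coord 2 + (4)·β' = +1.22967; +1.22967 ∈ [0.8, 1.6) → IN Λ

2, 3, 4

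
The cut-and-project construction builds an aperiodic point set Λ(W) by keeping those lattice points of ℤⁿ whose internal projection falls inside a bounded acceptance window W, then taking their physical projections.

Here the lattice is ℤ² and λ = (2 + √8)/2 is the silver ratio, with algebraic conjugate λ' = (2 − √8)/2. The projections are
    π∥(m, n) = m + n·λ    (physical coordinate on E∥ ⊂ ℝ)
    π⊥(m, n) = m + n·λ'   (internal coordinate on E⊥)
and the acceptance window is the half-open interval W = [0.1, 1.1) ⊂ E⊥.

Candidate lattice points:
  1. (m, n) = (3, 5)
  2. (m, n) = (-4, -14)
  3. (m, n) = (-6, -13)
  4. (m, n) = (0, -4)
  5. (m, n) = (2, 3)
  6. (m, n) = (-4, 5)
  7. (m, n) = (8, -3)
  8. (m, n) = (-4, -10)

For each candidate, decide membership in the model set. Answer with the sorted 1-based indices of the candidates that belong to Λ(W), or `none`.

1, 5, 8

Compute λ' = (2−√8)/2 = -0.414214, so π⊥(m,n) = m -0.414214·n.
#1 (3,5): internal coord 3 + (5)·λ' = +0.928932; +0.928932 ∈ [0.1, 1.1) → IN Λ
#2 (-4,-14): internal coord -4 + (-14)·λ' = +1.798990; +1.798990 ∉ [0.1, 1.1) → out
#3 (-6,-13): internal coord -6 + (-13)·λ' = -0.615224; -0.615224 ∉ [0.1, 1.1) → out
#4 (0,-4): internal coord 0 + (-4)·λ' = +1.656854; +1.656854 ∉ [0.1, 1.1) → out
#5 (2,3): internal coord 2 + (3)·λ' = +0.757359; +0.757359 ∈ [0.1, 1.1) → IN Λ
#6 (-4,5): internal coord -4 + (5)·λ' = -6.071068; -6.071068 ∉ [0.1, 1.1) → out
#7 (8,-3): internal coord 8 + (-3)·λ' = +9.242641; +9.242641 ∉ [0.1, 1.1) → out
#8 (-4,-10): internal coord -4 + (-10)·λ' = +0.142136; +0.142136 ∈ [0.1, 1.1) → IN Λ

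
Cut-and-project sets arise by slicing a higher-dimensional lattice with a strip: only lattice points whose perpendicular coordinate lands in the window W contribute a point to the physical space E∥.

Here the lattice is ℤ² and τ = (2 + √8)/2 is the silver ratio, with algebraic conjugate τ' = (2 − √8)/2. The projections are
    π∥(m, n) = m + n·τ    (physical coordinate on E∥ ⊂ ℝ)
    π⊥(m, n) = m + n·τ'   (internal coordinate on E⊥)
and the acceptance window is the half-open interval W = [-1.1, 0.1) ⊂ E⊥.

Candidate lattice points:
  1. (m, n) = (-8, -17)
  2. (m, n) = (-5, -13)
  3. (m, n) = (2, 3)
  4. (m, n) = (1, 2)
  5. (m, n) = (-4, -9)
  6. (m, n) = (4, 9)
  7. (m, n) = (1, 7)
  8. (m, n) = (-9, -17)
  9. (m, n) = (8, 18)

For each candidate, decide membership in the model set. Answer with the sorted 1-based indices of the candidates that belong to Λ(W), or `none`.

Numerically τ ≈ 2.414214 and τ' = −1/τ ≈ -0.414214.
candidate 1: (m,n)=(-8,-17) → π∥ = -8-17·τ ≈ -49.041631, π⊥ = -8-17·τ' ≈ -0.958369 ∈ [-1.1, 0.1) ⇒ IN Λ
candidate 2: (m,n)=(-5,-13) → π∥ = -5-13·τ ≈ -36.384776, π⊥ = -5-13·τ' ≈ 0.384776 ∉ [-1.1, 0.1) ⇒ out
candidate 3: (m,n)=(2,3) → π∥ = 2+3·τ ≈ 9.242641, π⊥ = 2+3·τ' ≈ 0.757359 ∉ [-1.1, 0.1) ⇒ out
candidate 4: (m,n)=(1,2) → π∥ = 1+2·τ ≈ 5.828427, π⊥ = 1+2·τ' ≈ 0.171573 ∉ [-1.1, 0.1) ⇒ out
candidate 5: (m,n)=(-4,-9) → π∥ = -4-9·τ ≈ -25.727922, π⊥ = -4-9·τ' ≈ -0.272078 ∈ [-1.1, 0.1) ⇒ IN Λ
candidate 6: (m,n)=(4,9) → π∥ = 4+9·τ ≈ 25.727922, π⊥ = 4+9·τ' ≈ 0.272078 ∉ [-1.1, 0.1) ⇒ out
candidate 7: (m,n)=(1,7) → π∥ = 1+7·τ ≈ 17.899495, π⊥ = 1+7·τ' ≈ -1.899495 ∉ [-1.1, 0.1) ⇒ out
candidate 8: (m,n)=(-9,-17) → π∥ = -9-17·τ ≈ -50.041631, π⊥ = -9-17·τ' ≈ -1.958369 ∉ [-1.1, 0.1) ⇒ out
candidate 9: (m,n)=(8,18) → π∥ = 8+18·τ ≈ 51.455844, π⊥ = 8+18·τ' ≈ 0.544156 ∉ [-1.1, 0.1) ⇒ out

1, 5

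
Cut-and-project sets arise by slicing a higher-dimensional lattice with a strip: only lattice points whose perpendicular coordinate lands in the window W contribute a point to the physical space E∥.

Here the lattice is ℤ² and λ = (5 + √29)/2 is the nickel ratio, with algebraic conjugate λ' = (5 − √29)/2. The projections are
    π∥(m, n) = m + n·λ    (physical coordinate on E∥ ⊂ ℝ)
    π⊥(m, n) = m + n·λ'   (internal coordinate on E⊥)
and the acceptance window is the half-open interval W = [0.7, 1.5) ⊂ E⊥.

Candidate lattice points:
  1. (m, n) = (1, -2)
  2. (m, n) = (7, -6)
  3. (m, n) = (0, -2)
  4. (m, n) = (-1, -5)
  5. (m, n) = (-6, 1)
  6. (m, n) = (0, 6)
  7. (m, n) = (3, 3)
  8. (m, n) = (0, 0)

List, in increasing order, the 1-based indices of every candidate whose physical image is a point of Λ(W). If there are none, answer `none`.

1

λ' = (5−√29)/2 ≈ -0.1926.
candidate 1: (m,n)=(1,-2) → π∥ = 1-2·λ ≈ -9.3852, π⊥ = 1-2·λ' ≈ 1.3852 ∈ [0.7, 1.5) ⇒ IN Λ
candidate 2: (m,n)=(7,-6) → π∥ = 7-6·λ ≈ -24.1555, π⊥ = 7-6·λ' ≈ 8.1555 ∉ [0.7, 1.5) ⇒ out
candidate 3: (m,n)=(0,-2) → π∥ = 0-2·λ ≈ -10.3852, π⊥ = 0-2·λ' ≈ 0.3852 ∉ [0.7, 1.5) ⇒ out
candidate 4: (m,n)=(-1,-5) → π∥ = -1-5·λ ≈ -26.9629, π⊥ = -1-5·λ' ≈ -0.0371 ∉ [0.7, 1.5) ⇒ out
candidate 5: (m,n)=(-6,1) → π∥ = -6+1·λ ≈ -0.8074, π⊥ = -6+1·λ' ≈ -6.1926 ∉ [0.7, 1.5) ⇒ out
candidate 6: (m,n)=(0,6) → π∥ = 0+6·λ ≈ 31.1555, π⊥ = 0+6·λ' ≈ -1.1555 ∉ [0.7, 1.5) ⇒ out
candidate 7: (m,n)=(3,3) → π∥ = 3+3·λ ≈ 18.5777, π⊥ = 3+3·λ' ≈ 2.4223 ∉ [0.7, 1.5) ⇒ out
candidate 8: (m,n)=(0,0) → π∥ = 0+0·λ ≈ 0.0000, π⊥ = 0+0·λ' ≈ 0.0000 ∉ [0.7, 1.5) ⇒ out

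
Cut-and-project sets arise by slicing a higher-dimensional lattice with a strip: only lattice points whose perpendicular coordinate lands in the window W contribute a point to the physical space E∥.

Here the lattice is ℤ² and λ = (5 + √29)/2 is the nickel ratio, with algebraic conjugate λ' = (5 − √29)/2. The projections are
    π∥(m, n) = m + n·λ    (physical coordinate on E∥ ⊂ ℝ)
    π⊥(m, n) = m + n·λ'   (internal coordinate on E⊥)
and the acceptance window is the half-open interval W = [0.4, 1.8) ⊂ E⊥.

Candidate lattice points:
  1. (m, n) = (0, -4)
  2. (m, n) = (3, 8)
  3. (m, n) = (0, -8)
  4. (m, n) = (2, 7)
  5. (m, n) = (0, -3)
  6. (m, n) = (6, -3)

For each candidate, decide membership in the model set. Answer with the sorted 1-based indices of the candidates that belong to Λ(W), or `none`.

1, 2, 3, 4, 5

λ' = (5−√29)/2 ≈ -0.19258.
[1] lift (0,-4): star map gives 0.77033; window check 0.4 ≤ 0.77033 < 1.8 is true → IN Λ
[2] lift (3,8): star map gives 1.45934; window check 0.4 ≤ 1.45934 < 1.8 is true → IN Λ
[3] lift (0,-8): star map gives 1.54066; window check 0.4 ≤ 1.54066 < 1.8 is true → IN Λ
[4] lift (2,7): star map gives 0.65192; window check 0.4 ≤ 0.65192 < 1.8 is true → IN Λ
[5] lift (0,-3): star map gives 0.57775; window check 0.4 ≤ 0.57775 < 1.8 is true → IN Λ
[6] lift (6,-3): star map gives 6.57775; window check 0.4 ≤ 6.57775 < 1.8 is false → out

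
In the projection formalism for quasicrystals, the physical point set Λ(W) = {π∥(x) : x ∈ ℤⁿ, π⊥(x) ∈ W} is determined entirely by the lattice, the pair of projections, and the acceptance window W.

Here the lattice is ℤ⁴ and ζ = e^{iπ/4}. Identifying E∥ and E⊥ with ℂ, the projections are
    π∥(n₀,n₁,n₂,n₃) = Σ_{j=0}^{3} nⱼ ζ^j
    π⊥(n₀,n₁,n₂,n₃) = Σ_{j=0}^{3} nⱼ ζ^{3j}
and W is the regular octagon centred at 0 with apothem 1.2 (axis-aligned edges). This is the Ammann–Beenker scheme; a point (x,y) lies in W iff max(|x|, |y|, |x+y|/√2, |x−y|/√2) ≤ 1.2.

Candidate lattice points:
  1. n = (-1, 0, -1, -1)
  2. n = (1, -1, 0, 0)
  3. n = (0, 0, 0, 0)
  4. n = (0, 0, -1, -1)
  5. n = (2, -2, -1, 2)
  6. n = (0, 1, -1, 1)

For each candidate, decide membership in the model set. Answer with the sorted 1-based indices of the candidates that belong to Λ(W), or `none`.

π⊥(n) = n₀ + n₁ζ³ + n₂ζ⁶ + n₃ζ⁹ where ζ = e^{iπ/4}.
#1 (-1, 0, -1, -1): internal (-1.7071, 0.2929); octagon support 1.7071 vs apothem 1.2 → ∉ W
#2 (1, -1, 0, 0): internal (1.7071, -0.7071); octagon support 1.7071 vs apothem 1.2 → ∉ W
#3 (0, 0, 0, 0): internal (0.0000, 0.0000); octagon support 0.0000 vs apothem 1.2 → ∈ W
#4 (0, 0, -1, -1): internal (-0.7071, 0.2929); octagon support 0.7071 vs apothem 1.2 → ∈ W
#5 (2, -2, -1, 2): internal (4.8284, 1.0000); octagon support 4.8284 vs apothem 1.2 → ∉ W
#6 (0, 1, -1, 1): internal (0.0000, 2.4142); octagon support 2.4142 vs apothem 1.2 → ∉ W

3, 4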